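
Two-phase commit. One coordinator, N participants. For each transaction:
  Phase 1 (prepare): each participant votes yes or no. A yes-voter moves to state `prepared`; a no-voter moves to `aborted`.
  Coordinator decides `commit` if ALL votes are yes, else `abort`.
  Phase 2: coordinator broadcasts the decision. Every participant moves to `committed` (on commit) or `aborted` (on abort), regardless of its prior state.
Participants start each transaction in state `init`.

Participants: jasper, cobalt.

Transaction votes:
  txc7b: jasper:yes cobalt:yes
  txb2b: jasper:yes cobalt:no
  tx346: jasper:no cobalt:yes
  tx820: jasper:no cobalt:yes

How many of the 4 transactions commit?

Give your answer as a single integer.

Answer: 1

Derivation:
txc7b: all yes -> commit (commits=1)
txb2b: no from cobalt -> abort (commits=1)
tx346: no from jasper -> abort (commits=1)
tx820: no from jasper -> abort (commits=1)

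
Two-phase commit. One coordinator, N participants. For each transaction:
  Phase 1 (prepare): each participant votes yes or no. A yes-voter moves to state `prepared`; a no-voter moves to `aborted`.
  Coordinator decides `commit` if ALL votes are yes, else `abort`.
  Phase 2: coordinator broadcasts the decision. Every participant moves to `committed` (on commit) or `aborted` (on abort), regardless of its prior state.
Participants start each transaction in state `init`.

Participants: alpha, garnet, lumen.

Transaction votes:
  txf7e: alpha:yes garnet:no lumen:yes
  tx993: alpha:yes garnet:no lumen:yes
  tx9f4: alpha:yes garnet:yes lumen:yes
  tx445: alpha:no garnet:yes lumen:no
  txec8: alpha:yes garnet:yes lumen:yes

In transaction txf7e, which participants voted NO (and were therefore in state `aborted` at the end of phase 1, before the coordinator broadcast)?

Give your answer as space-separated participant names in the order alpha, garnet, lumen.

Txn txf7e phase 1: alpha yes -> prepared; garnet no -> aborted; lumen yes -> prepared

Answer: garnet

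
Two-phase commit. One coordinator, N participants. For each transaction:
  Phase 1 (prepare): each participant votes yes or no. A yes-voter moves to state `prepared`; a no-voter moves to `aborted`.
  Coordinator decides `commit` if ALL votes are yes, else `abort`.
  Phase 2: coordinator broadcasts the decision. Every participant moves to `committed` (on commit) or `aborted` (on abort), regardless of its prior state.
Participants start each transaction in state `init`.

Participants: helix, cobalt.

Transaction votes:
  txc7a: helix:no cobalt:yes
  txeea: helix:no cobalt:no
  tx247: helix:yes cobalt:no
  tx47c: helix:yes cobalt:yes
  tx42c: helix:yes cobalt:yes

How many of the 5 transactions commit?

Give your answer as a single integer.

Answer: 2

Derivation:
txc7a: no from helix -> abort (commits=0)
txeea: no from helix, cobalt -> abort (commits=0)
tx247: no from cobalt -> abort (commits=0)
tx47c: all yes -> commit (commits=1)
tx42c: all yes -> commit (commits=2)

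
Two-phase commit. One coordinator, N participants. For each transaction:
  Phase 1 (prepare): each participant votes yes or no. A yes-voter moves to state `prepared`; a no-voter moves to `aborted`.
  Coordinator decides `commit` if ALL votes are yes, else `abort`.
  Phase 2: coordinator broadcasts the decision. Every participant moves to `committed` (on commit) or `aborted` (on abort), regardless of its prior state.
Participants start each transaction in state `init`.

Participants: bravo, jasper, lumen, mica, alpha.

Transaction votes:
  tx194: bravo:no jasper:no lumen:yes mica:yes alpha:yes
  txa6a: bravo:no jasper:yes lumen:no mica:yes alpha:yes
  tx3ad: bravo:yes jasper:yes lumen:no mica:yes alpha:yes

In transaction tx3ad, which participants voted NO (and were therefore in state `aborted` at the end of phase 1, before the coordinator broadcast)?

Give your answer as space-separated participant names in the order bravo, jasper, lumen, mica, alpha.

Answer: lumen

Derivation:
Txn tx3ad phase 1: bravo yes -> prepared; jasper yes -> prepared; lumen no -> aborted; mica yes -> prepared; alpha yes -> prepared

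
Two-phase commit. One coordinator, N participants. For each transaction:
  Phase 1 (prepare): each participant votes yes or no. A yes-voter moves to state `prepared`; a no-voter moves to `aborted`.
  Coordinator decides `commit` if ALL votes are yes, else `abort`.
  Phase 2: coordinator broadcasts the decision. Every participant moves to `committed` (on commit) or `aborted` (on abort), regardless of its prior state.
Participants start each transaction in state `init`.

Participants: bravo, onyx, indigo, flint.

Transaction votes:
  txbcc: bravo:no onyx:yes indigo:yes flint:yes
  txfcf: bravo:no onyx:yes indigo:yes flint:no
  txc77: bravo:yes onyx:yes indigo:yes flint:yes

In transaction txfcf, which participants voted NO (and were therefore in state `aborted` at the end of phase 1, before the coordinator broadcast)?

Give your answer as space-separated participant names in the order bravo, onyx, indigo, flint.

Txn txfcf phase 1: bravo no -> aborted; onyx yes -> prepared; indigo yes -> prepared; flint no -> aborted

Answer: bravo flint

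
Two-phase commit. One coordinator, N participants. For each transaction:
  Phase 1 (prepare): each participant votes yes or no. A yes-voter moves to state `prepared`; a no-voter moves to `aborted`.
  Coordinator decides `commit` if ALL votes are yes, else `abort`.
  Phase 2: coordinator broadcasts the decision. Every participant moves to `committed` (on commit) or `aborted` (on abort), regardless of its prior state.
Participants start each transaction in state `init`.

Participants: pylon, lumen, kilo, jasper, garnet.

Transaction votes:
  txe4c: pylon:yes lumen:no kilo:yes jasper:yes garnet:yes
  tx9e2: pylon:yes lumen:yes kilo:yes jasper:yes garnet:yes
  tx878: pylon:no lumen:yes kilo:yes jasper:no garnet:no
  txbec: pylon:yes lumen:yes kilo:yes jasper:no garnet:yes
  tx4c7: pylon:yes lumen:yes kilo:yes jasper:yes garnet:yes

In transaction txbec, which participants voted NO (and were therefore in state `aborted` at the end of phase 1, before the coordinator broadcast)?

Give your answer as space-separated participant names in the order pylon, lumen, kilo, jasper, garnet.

Answer: jasper

Derivation:
Txn txbec phase 1: pylon yes -> prepared; lumen yes -> prepared; kilo yes -> prepared; jasper no -> aborted; garnet yes -> prepared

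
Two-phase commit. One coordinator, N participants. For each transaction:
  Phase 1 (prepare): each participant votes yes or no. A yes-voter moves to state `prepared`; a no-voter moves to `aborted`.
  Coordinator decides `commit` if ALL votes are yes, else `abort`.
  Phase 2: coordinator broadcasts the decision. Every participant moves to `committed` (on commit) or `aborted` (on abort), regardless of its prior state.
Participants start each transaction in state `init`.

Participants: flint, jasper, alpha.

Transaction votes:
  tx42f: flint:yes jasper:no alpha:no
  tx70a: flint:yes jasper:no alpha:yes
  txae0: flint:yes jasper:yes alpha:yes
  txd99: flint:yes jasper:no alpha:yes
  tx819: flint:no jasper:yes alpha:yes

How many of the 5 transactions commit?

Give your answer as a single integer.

tx42f: no from jasper, alpha -> abort (commits=0)
tx70a: no from jasper -> abort (commits=0)
txae0: all yes -> commit (commits=1)
txd99: no from jasper -> abort (commits=1)
tx819: no from flint -> abort (commits=1)

Answer: 1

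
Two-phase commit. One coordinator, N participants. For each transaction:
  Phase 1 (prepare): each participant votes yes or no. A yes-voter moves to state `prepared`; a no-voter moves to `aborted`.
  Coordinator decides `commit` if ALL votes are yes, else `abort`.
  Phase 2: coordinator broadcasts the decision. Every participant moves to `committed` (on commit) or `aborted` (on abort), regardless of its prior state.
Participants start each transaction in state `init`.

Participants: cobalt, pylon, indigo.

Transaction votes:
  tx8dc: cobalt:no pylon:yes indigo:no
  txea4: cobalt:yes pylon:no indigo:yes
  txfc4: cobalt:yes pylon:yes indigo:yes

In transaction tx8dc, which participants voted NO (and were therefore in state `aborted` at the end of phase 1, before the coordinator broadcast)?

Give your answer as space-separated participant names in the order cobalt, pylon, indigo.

Answer: cobalt indigo

Derivation:
Txn tx8dc phase 1: cobalt no -> aborted; pylon yes -> prepared; indigo no -> aborted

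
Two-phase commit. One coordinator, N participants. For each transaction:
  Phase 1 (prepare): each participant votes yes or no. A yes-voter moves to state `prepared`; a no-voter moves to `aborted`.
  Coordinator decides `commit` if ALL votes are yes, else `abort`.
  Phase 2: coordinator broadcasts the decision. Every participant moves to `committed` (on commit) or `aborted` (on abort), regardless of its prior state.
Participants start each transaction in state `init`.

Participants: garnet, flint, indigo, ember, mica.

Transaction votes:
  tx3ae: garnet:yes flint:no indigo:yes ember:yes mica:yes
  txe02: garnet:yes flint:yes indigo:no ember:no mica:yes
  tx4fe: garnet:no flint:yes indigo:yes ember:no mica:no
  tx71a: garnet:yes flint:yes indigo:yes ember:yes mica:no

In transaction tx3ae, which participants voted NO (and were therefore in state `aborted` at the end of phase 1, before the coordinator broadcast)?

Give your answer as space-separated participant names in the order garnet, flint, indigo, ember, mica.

Answer: flint

Derivation:
Txn tx3ae phase 1: garnet yes -> prepared; flint no -> aborted; indigo yes -> prepared; ember yes -> prepared; mica yes -> prepared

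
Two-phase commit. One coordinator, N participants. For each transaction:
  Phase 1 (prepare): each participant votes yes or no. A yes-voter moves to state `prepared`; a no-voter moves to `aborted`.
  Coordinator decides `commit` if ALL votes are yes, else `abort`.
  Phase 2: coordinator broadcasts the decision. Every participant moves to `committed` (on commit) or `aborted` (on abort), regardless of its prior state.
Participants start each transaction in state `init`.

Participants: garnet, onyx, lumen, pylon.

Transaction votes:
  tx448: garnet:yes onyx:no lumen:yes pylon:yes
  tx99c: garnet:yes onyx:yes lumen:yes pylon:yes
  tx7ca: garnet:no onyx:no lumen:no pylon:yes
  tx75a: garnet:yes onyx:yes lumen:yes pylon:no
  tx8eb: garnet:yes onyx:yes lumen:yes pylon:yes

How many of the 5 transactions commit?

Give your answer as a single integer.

Answer: 2

Derivation:
tx448: no from onyx -> abort (commits=0)
tx99c: all yes -> commit (commits=1)
tx7ca: no from garnet, onyx, lumen -> abort (commits=1)
tx75a: no from pylon -> abort (commits=1)
tx8eb: all yes -> commit (commits=2)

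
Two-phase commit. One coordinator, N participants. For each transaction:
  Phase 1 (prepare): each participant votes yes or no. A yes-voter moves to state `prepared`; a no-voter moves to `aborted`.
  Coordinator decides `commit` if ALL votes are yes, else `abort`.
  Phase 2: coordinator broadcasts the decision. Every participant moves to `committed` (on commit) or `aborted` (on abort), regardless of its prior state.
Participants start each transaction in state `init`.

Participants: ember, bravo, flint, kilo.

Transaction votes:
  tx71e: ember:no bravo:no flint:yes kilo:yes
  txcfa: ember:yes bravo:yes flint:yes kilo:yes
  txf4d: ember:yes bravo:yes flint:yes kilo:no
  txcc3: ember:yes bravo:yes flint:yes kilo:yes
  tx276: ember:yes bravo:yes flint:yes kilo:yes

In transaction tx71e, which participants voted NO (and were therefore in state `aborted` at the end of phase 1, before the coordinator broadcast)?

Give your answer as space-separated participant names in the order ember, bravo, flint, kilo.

Txn tx71e phase 1: ember no -> aborted; bravo no -> aborted; flint yes -> prepared; kilo yes -> prepared

Answer: ember bravo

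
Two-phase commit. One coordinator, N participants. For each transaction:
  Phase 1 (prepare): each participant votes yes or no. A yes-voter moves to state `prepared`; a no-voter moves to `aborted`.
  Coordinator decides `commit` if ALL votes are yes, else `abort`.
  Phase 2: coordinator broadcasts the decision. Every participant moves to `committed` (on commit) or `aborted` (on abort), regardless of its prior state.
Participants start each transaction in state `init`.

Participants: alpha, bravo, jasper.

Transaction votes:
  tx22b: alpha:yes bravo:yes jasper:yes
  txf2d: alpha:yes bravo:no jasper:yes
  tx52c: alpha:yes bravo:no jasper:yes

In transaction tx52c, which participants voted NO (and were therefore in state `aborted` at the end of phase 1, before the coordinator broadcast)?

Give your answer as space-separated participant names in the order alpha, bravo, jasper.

Txn tx52c phase 1: alpha yes -> prepared; bravo no -> aborted; jasper yes -> prepared

Answer: bravo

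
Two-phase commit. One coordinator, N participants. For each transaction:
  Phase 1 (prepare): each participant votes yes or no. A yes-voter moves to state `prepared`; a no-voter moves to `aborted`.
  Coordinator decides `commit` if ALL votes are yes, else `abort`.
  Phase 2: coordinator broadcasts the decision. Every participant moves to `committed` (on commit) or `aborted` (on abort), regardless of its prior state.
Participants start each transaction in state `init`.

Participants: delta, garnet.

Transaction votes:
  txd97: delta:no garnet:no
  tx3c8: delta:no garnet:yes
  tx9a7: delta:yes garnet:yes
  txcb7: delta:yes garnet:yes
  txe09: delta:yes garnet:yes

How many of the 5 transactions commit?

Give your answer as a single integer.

Answer: 3

Derivation:
txd97: no from delta, garnet -> abort (commits=0)
tx3c8: no from delta -> abort (commits=0)
tx9a7: all yes -> commit (commits=1)
txcb7: all yes -> commit (commits=2)
txe09: all yes -> commit (commits=3)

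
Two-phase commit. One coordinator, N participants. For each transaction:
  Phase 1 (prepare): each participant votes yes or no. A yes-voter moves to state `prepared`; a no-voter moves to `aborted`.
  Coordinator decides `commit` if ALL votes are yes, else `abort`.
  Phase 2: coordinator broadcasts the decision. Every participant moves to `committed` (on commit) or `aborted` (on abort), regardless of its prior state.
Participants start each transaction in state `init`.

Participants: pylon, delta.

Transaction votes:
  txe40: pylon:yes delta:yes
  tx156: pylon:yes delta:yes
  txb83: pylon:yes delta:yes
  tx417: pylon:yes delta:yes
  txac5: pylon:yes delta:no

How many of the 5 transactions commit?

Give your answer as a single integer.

Answer: 4

Derivation:
txe40: all yes -> commit (commits=1)
tx156: all yes -> commit (commits=2)
txb83: all yes -> commit (commits=3)
tx417: all yes -> commit (commits=4)
txac5: no from delta -> abort (commits=4)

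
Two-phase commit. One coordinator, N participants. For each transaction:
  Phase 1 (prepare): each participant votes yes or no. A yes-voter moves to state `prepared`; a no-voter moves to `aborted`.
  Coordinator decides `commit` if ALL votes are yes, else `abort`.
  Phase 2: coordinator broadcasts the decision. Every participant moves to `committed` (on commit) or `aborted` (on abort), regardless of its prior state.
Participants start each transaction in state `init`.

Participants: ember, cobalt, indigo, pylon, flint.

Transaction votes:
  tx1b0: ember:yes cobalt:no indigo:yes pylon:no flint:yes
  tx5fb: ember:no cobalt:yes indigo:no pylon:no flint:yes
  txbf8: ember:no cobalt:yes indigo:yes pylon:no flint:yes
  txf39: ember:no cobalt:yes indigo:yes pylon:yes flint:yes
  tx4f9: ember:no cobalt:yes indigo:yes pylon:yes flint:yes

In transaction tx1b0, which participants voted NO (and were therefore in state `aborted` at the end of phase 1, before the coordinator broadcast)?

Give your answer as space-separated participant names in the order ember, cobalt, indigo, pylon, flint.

Answer: cobalt pylon

Derivation:
Txn tx1b0 phase 1: ember yes -> prepared; cobalt no -> aborted; indigo yes -> prepared; pylon no -> aborted; flint yes -> prepared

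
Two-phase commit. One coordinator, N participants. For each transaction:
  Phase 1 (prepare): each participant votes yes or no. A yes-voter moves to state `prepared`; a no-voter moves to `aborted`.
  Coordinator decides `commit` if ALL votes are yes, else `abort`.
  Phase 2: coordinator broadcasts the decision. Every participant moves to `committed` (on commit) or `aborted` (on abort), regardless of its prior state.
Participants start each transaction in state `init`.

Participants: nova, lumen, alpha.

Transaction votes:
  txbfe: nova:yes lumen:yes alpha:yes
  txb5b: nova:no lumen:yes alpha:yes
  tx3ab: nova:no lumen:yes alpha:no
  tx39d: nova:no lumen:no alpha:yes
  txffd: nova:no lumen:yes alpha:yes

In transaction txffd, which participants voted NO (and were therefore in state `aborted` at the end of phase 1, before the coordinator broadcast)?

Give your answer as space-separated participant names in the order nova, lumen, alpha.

Txn txffd phase 1: nova no -> aborted; lumen yes -> prepared; alpha yes -> prepared

Answer: nova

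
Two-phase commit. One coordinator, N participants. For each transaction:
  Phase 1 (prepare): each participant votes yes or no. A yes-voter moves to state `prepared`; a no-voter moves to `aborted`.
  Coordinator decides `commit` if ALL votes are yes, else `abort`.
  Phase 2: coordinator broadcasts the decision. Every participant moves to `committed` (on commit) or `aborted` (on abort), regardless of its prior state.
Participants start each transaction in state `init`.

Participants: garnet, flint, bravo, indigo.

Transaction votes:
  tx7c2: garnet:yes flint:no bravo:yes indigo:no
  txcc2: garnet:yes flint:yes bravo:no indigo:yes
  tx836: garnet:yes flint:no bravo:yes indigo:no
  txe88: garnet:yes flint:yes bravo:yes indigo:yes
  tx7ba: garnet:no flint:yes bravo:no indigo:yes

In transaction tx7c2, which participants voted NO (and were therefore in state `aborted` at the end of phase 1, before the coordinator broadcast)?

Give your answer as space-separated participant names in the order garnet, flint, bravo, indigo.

Txn tx7c2 phase 1: garnet yes -> prepared; flint no -> aborted; bravo yes -> prepared; indigo no -> aborted

Answer: flint indigo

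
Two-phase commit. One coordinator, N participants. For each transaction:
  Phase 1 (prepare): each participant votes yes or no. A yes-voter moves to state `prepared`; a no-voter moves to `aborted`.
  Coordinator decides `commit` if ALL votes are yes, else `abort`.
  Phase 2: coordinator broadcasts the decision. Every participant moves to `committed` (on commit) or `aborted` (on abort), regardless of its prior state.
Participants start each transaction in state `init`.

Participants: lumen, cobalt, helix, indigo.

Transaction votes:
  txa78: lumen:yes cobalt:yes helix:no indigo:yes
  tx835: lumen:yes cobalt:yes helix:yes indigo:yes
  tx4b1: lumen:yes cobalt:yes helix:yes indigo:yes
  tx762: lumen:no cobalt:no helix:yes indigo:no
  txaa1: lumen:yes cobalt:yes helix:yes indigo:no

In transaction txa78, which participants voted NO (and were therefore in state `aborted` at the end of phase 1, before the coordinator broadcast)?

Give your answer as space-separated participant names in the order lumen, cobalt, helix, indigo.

Answer: helix

Derivation:
Txn txa78 phase 1: lumen yes -> prepared; cobalt yes -> prepared; helix no -> aborted; indigo yes -> prepared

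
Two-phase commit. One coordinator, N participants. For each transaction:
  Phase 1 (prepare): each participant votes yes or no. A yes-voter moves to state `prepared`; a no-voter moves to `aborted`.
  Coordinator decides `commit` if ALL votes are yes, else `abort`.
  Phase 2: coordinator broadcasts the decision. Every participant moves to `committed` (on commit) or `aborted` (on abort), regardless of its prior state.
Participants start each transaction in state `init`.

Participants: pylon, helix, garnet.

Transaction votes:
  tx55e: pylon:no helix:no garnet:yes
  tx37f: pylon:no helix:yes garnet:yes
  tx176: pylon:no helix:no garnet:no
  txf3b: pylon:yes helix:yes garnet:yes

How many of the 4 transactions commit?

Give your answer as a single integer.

Answer: 1

Derivation:
tx55e: no from pylon, helix -> abort (commits=0)
tx37f: no from pylon -> abort (commits=0)
tx176: no from pylon, helix, garnet -> abort (commits=0)
txf3b: all yes -> commit (commits=1)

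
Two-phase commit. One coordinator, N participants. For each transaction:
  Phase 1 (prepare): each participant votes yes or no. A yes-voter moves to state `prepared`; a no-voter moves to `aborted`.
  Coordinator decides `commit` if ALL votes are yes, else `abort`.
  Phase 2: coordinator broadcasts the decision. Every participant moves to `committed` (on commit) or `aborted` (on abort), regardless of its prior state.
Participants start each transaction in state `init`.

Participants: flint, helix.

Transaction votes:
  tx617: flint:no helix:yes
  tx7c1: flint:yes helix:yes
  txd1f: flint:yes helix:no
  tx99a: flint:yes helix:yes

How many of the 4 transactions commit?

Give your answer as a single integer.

Answer: 2

Derivation:
tx617: no from flint -> abort (commits=0)
tx7c1: all yes -> commit (commits=1)
txd1f: no from helix -> abort (commits=1)
tx99a: all yes -> commit (commits=2)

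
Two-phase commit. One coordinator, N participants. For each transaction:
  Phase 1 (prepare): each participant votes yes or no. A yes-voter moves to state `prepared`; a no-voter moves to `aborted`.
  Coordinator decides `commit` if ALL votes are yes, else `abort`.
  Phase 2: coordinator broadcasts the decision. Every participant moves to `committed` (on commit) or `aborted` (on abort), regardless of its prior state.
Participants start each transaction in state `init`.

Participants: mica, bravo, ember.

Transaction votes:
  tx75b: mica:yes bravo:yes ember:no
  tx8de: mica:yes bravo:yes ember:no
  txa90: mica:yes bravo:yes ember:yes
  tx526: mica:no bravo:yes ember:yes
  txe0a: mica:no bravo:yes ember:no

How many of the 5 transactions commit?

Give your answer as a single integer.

Answer: 1

Derivation:
tx75b: no from ember -> abort (commits=0)
tx8de: no from ember -> abort (commits=0)
txa90: all yes -> commit (commits=1)
tx526: no from mica -> abort (commits=1)
txe0a: no from mica, ember -> abort (commits=1)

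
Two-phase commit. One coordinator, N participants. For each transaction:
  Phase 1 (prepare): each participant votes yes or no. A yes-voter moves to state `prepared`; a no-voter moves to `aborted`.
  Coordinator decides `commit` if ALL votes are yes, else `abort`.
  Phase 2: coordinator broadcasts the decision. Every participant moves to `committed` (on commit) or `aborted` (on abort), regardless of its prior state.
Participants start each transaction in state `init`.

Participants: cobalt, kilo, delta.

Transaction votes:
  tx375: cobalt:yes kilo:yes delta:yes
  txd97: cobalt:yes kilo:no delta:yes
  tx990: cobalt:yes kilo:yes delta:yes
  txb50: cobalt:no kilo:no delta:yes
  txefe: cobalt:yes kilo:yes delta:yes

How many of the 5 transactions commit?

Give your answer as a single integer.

Answer: 3

Derivation:
tx375: all yes -> commit (commits=1)
txd97: no from kilo -> abort (commits=1)
tx990: all yes -> commit (commits=2)
txb50: no from cobalt, kilo -> abort (commits=2)
txefe: all yes -> commit (commits=3)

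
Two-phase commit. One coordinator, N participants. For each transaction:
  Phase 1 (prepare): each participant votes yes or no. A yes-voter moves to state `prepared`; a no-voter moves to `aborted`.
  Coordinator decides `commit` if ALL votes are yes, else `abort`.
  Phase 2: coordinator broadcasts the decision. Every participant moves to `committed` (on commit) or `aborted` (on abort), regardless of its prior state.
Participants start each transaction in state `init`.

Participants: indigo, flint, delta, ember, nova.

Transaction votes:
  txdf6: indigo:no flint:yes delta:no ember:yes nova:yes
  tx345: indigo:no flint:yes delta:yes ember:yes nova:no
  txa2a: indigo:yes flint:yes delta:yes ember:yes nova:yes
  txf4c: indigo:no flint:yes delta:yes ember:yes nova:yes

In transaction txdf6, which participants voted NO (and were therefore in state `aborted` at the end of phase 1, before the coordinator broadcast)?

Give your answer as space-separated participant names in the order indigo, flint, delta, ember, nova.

Txn txdf6 phase 1: indigo no -> aborted; flint yes -> prepared; delta no -> aborted; ember yes -> prepared; nova yes -> prepared

Answer: indigo delta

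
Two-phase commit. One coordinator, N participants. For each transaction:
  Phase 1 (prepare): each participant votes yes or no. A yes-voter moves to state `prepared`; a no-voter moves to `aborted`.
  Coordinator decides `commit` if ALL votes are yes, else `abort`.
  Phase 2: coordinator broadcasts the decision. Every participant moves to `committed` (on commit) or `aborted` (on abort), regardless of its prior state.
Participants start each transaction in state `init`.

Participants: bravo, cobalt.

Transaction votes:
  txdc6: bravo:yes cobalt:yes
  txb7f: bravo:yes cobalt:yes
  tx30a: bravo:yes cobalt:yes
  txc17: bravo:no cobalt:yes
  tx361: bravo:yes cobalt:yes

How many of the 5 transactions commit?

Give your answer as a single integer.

txdc6: all yes -> commit (commits=1)
txb7f: all yes -> commit (commits=2)
tx30a: all yes -> commit (commits=3)
txc17: no from bravo -> abort (commits=3)
tx361: all yes -> commit (commits=4)

Answer: 4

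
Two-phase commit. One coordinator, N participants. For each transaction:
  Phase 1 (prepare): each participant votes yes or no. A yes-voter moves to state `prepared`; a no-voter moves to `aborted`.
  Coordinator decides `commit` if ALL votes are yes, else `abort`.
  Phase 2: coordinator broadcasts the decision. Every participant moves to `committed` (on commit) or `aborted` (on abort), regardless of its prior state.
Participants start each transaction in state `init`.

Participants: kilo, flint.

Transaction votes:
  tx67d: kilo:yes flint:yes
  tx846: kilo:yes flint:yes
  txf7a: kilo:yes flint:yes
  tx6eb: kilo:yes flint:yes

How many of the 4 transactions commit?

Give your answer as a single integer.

tx67d: all yes -> commit (commits=1)
tx846: all yes -> commit (commits=2)
txf7a: all yes -> commit (commits=3)
tx6eb: all yes -> commit (commits=4)

Answer: 4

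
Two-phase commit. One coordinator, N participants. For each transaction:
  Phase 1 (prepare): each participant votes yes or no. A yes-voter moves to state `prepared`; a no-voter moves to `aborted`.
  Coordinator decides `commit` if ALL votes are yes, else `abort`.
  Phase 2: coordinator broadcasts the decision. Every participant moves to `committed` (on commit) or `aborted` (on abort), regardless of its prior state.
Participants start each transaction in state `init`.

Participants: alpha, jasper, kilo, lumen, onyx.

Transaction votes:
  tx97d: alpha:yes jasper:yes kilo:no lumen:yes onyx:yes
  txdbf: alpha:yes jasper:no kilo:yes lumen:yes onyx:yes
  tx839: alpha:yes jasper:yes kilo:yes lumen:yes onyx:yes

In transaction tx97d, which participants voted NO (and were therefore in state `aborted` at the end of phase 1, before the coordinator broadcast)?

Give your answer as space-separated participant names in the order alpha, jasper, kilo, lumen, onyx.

Answer: kilo

Derivation:
Txn tx97d phase 1: alpha yes -> prepared; jasper yes -> prepared; kilo no -> aborted; lumen yes -> prepared; onyx yes -> prepared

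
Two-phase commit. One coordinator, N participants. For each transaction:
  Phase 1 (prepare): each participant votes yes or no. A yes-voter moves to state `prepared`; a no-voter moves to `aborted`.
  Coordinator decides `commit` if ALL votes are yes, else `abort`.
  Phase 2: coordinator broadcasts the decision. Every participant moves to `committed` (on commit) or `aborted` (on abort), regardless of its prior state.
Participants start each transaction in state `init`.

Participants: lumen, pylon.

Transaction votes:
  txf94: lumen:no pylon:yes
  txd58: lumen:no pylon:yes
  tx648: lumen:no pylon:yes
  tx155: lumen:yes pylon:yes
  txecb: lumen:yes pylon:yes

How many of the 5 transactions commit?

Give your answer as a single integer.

txf94: no from lumen -> abort (commits=0)
txd58: no from lumen -> abort (commits=0)
tx648: no from lumen -> abort (commits=0)
tx155: all yes -> commit (commits=1)
txecb: all yes -> commit (commits=2)

Answer: 2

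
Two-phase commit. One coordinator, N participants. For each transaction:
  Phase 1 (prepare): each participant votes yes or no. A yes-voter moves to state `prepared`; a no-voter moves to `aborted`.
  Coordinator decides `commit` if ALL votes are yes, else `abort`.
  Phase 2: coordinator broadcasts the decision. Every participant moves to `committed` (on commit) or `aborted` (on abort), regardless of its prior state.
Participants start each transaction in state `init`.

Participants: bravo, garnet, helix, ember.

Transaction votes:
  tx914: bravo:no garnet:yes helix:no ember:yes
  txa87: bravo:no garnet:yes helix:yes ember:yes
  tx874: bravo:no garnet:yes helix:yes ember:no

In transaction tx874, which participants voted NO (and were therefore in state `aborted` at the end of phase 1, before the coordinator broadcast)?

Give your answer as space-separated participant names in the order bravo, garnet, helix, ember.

Txn tx874 phase 1: bravo no -> aborted; garnet yes -> prepared; helix yes -> prepared; ember no -> aborted

Answer: bravo ember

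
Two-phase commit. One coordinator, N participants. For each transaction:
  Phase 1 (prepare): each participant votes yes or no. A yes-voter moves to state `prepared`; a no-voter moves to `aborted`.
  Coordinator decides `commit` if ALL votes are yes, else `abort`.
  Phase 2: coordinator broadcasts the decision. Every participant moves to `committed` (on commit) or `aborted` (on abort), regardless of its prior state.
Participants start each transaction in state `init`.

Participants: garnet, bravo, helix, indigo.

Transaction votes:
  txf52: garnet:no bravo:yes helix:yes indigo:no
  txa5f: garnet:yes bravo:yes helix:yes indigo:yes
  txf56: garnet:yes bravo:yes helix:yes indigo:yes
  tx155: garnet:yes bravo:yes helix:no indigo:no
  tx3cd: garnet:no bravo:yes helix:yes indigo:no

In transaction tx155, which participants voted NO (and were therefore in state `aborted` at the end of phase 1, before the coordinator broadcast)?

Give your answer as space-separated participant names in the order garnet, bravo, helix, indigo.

Answer: helix indigo

Derivation:
Txn tx155 phase 1: garnet yes -> prepared; bravo yes -> prepared; helix no -> aborted; indigo no -> aborted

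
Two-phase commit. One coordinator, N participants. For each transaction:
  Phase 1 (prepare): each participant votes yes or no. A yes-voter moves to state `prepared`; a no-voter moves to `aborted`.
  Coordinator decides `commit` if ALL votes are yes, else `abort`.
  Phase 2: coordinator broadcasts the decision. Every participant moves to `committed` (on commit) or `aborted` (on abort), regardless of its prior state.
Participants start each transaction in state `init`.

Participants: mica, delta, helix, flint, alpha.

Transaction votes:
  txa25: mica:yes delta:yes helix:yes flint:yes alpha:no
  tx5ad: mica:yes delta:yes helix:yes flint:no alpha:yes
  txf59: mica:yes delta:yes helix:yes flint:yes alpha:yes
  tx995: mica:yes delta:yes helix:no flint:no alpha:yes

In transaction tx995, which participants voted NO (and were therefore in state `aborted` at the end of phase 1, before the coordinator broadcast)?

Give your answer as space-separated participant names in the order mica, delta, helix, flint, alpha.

Txn tx995 phase 1: mica yes -> prepared; delta yes -> prepared; helix no -> aborted; flint no -> aborted; alpha yes -> prepared

Answer: helix flint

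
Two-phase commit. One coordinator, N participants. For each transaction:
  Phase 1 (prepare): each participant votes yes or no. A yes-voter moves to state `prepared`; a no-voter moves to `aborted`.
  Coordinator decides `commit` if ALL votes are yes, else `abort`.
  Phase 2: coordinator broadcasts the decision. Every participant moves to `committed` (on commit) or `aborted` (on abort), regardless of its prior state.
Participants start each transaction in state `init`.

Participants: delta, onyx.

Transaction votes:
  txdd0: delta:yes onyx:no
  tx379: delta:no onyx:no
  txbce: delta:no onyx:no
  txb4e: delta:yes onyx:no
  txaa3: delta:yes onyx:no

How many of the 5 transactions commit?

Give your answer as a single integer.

Answer: 0

Derivation:
txdd0: no from onyx -> abort (commits=0)
tx379: no from delta, onyx -> abort (commits=0)
txbce: no from delta, onyx -> abort (commits=0)
txb4e: no from onyx -> abort (commits=0)
txaa3: no from onyx -> abort (commits=0)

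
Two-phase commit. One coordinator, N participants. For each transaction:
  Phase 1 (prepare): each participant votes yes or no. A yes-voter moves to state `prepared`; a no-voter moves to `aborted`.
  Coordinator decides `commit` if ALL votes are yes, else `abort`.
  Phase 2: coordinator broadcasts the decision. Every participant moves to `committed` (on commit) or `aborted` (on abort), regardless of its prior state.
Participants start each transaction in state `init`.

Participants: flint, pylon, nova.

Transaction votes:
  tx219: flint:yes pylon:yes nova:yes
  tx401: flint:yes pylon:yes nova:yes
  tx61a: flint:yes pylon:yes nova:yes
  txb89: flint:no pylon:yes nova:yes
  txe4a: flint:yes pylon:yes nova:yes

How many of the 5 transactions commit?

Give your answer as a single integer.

Answer: 4

Derivation:
tx219: all yes -> commit (commits=1)
tx401: all yes -> commit (commits=2)
tx61a: all yes -> commit (commits=3)
txb89: no from flint -> abort (commits=3)
txe4a: all yes -> commit (commits=4)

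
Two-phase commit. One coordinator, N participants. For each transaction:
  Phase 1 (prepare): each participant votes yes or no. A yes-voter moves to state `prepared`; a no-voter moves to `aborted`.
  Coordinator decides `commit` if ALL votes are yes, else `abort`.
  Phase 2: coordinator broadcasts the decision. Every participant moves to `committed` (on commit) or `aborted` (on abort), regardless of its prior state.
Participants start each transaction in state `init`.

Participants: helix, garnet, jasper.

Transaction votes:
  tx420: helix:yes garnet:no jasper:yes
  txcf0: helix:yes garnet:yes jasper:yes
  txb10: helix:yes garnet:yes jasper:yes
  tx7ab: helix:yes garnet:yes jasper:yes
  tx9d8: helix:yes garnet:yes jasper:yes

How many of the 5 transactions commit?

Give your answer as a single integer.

tx420: no from garnet -> abort (commits=0)
txcf0: all yes -> commit (commits=1)
txb10: all yes -> commit (commits=2)
tx7ab: all yes -> commit (commits=3)
tx9d8: all yes -> commit (commits=4)

Answer: 4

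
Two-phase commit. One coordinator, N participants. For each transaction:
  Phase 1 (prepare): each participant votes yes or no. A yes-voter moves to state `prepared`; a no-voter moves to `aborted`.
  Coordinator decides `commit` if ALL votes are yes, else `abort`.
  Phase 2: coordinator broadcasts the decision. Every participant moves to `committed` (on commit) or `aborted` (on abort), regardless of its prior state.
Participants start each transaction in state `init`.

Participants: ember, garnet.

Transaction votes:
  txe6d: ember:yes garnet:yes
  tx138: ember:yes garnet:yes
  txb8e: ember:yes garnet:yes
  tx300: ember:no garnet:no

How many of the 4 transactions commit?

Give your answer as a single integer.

Answer: 3

Derivation:
txe6d: all yes -> commit (commits=1)
tx138: all yes -> commit (commits=2)
txb8e: all yes -> commit (commits=3)
tx300: no from ember, garnet -> abort (commits=3)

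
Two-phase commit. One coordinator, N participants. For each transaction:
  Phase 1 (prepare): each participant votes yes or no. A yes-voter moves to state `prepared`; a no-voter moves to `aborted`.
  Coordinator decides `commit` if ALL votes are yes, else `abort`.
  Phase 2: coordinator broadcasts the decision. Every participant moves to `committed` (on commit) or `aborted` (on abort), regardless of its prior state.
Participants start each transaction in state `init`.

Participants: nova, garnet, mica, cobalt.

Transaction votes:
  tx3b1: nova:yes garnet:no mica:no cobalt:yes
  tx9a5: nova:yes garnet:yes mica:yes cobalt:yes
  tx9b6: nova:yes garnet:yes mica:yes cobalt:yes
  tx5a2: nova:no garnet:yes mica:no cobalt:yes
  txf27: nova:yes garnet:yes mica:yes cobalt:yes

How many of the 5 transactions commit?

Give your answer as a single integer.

tx3b1: no from garnet, mica -> abort (commits=0)
tx9a5: all yes -> commit (commits=1)
tx9b6: all yes -> commit (commits=2)
tx5a2: no from nova, mica -> abort (commits=2)
txf27: all yes -> commit (commits=3)

Answer: 3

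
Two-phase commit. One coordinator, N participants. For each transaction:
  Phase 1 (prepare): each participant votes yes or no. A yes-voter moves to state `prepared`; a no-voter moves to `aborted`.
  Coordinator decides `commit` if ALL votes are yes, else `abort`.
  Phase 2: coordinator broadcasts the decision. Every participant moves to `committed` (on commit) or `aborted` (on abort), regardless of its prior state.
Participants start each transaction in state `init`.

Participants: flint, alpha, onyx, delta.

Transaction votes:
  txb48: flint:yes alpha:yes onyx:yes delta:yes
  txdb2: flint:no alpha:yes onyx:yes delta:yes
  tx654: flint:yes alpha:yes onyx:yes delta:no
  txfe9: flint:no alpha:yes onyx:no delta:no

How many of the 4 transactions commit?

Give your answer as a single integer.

Answer: 1

Derivation:
txb48: all yes -> commit (commits=1)
txdb2: no from flint -> abort (commits=1)
tx654: no from delta -> abort (commits=1)
txfe9: no from flint, onyx, delta -> abort (commits=1)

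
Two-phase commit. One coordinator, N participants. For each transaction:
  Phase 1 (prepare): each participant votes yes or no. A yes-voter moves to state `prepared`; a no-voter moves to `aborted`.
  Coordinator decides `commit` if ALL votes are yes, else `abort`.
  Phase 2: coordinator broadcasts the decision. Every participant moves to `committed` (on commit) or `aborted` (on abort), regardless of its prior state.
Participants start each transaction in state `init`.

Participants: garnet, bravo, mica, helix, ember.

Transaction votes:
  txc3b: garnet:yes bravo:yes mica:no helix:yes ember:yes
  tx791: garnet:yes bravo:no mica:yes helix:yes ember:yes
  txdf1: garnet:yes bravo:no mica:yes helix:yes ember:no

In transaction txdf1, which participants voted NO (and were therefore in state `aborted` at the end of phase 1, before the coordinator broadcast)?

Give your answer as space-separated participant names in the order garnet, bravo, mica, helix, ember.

Txn txdf1 phase 1: garnet yes -> prepared; bravo no -> aborted; mica yes -> prepared; helix yes -> prepared; ember no -> aborted

Answer: bravo ember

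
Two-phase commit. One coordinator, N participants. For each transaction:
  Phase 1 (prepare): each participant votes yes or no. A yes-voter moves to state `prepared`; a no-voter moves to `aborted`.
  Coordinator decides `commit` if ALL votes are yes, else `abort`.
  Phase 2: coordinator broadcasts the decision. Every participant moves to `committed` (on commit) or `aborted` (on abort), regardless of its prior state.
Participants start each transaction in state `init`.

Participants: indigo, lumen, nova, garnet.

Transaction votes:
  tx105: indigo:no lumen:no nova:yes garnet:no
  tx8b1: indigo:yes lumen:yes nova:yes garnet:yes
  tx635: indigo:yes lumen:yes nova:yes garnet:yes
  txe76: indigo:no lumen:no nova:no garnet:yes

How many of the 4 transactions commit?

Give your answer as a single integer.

Answer: 2

Derivation:
tx105: no from indigo, lumen, garnet -> abort (commits=0)
tx8b1: all yes -> commit (commits=1)
tx635: all yes -> commit (commits=2)
txe76: no from indigo, lumen, nova -> abort (commits=2)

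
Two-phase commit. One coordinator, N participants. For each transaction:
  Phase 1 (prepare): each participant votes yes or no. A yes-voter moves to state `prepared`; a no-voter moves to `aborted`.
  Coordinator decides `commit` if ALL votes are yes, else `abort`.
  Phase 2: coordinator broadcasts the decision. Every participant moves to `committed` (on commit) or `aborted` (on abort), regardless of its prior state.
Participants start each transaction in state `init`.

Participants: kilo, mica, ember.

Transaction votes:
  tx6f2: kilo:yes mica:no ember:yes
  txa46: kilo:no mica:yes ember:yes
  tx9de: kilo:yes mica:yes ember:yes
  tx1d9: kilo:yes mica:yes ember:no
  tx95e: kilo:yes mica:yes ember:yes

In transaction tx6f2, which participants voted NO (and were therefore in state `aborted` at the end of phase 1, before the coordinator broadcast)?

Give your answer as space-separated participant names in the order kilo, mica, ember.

Txn tx6f2 phase 1: kilo yes -> prepared; mica no -> aborted; ember yes -> prepared

Answer: mica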